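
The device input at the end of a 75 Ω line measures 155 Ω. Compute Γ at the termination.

Γ = 0.348

Γ = (Z_L − Z_0)/(Z_L + Z_0) = (155 − 75)/(155 + 75) = 80/230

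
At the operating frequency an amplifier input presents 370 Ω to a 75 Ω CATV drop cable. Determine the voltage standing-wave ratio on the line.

VSWR ≈ 4.93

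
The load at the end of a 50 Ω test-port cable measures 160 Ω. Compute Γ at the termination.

Γ = 0.524

Γ = (Z_L − Z_0)/(Z_L + Z_0) = (160 − 50)/(160 + 50) = 110/210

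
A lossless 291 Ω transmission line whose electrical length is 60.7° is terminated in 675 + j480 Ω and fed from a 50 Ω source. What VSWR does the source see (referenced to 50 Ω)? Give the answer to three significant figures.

tan(βl) = 1.78
Z_in = Z_0·(Z_L + jZ_0·tanβl)/(Z_0 + jZ_L·tanβl) = 135 − j227 Ω
Γ_s = (Z_in − Z_s)/(Z_in + Z_s) = (85.2 − j227)/(185 − j227), |Γ_s| = 0.827
VSWR = (1 + |Γ_s|)/(1 − |Γ_s|)

VSWR ≈ 10.6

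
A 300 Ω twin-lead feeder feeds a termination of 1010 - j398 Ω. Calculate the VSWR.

Γ = (Z_L − Z_0)/(Z_L + Z_0) = (710 − j398)/(1310 − j398)
|Γ| = 814/1370 = 0.594
VSWR = (1 + |Γ|)/(1 − |Γ|) = 1.59/0.406

VSWR ≈ 3.93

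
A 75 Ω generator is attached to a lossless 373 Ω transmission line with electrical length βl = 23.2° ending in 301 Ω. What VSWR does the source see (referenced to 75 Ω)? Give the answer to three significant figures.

tan(βl) = 0.429
Z_in = Z_0·(Z_L + jZ_0·tanβl)/(Z_0 + jZ_L·tanβl) = 318 + j49.8 Ω
Γ_s = (Z_in − Z_s)/(Z_in + Z_s) = (243 + j49.8)/(393 + j49.8), |Γ_s| = 0.626
VSWR = (1 + |Γ_s|)/(1 − |Γ_s|)

VSWR ≈ 4.35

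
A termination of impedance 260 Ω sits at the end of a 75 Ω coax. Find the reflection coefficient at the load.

Γ = (Z_L − Z_0)/(Z_L + Z_0) = (260 − 75)/(260 + 75) = 185/335

Γ = 0.552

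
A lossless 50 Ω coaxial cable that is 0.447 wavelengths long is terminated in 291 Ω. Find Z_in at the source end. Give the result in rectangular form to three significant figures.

Z_in ≈ 64.5 + j113 Ω

βl = 2π × 0.447 = 161°
tan(βl) = tan(161°) = -0.346
Z_in = Z_0·(Z_L + jZ_0·tanβl)/(Z_0 + jZ_L·tanβl)
     = 50·(291 − j17.3)/(50 − j101)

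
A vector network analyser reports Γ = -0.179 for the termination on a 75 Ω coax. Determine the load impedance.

Z_L = Z_0·(1 + Γ)/(1 − Γ) = 75·(0.821)/(1.18)

Z_L ≈ 52.2 Ω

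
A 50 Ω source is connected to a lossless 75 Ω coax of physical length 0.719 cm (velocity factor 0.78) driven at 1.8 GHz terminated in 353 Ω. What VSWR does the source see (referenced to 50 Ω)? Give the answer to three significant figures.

λ = v/f = 0.78·c / 1.8 GHz = 0.13 m
βl = 2π·l/λ = 2π × 0.0553 = 19.9°
tan(βl) = 0.362
Z_in = Z_0·(Z_L + jZ_0·tanβl)/(Z_0 + jZ_L·tanβl) = 102 − j147 Ω
Γ_s = (Z_in − Z_s)/(Z_in + Z_s) = (52.2 − j147)/(152 − j147), |Γ_s| = 0.737
VSWR = (1 + |Γ_s|)/(1 − |Γ_s|)

VSWR ≈ 6.62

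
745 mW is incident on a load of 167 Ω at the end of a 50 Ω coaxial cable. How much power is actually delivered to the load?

P_delivered ≈ 528 mW

Γ = (167 − 50)/(167 + 50) = 0.539
|Γ|² = 0.291
P_refl = |Γ|²·P_inc = 217 mW, P_del = (1 − |Γ|²)·P_inc = 528 mW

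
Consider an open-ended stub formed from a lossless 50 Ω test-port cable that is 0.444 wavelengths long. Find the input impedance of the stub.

Z_in ≈ +j136 Ω

βl = 2π × 0.444 = 160°
tan(βl) = -0.367
For an open-ended stub, Z_in = −jZ_0·cot(βl) = −jZ_0/tan(βl)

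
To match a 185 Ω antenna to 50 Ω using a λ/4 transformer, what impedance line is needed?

Z_qwt ≈ 96.2 Ω

Z_qwt = √(Z_0·R_L) = √(50 × 185) = √9250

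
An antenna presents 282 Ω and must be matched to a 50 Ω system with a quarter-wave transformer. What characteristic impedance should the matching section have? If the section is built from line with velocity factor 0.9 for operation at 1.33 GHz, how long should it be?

Z_qwt = √(Z_0·R_L) = √(50 × 282) = √14100
λ = 0.9·c/f = 0.203 m, so l = λ/4 = 0.0508 m

Z_qwt ≈ 119 Ω; length ≈ 5.08 cm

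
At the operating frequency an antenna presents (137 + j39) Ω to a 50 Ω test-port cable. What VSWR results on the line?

VSWR ≈ 2.99

Γ = (Z_L − Z_0)/(Z_L + Z_0) = (87 + j39)/(187 + j39)
|Γ| = 95.3/191 = 0.499
VSWR = (1 + |Γ|)/(1 − |Γ|) = 1.5/0.501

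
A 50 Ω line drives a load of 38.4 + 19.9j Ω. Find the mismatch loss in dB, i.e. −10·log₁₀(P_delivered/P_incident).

Γ = (-11.6 + j19.9)/(88.4 + j19.9), |Γ| = 0.254
|Γ|² = 0.0646, so P_del/P_inc = 1 − |Γ|² = 0.935
ML = −10·log₁₀(1 − |Γ|²)

mismatch loss ≈ 0.29 dB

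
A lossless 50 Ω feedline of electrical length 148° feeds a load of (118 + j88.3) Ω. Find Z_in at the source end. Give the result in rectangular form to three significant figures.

tan(βl) = tan(148°) = -0.625
Z_in = Z_0·(Z_L + jZ_0·tanβl)/(Z_0 + jZ_L·tanβl)
     = 50·(118 + j57.1)/(105 − j73.7)

Z_in ≈ 24.9 + j44.6 Ω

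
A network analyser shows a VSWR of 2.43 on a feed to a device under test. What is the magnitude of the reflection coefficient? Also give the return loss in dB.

|Γ| ≈ 0.417; return loss ≈ 7.6 dB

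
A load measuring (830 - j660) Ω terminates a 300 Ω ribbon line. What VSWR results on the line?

Γ = (Z_L − Z_0)/(Z_L + Z_0) = (530 − j660)/(1130 − j660)
|Γ| = 846/1310 = 0.647
VSWR = (1 + |Γ|)/(1 − |Γ|) = 1.65/0.353

VSWR ≈ 4.66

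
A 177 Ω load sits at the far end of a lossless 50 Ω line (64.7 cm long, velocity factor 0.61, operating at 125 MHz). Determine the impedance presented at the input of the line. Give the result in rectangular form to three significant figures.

Z_in ≈ 71.7 + j77.9 Ω

λ = v/f = 0.61·c / 125 MHz = 1.46 m
βl = 2π·l/λ = 2π × 0.442 = 159°
tan(βl) = tan(159°) = -0.382
Z_in = Z_0·(Z_L + jZ_0·tanβl)/(Z_0 + jZ_L·tanβl)
     = 50·(177 − j19.1)/(50 − j67.6)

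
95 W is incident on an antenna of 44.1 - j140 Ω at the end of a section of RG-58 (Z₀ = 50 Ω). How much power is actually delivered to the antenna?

P_delivered ≈ 29.4 W

|Γ| = |(-5.9 − j140)/(94.1 − j140)| = 0.831
|Γ|² = 0.69
P_refl = |Γ|²·P_inc = 65.6 W, P_del = (1 − |Γ|²)·P_inc = 29.4 W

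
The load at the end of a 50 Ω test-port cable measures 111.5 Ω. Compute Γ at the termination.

Γ = 0.381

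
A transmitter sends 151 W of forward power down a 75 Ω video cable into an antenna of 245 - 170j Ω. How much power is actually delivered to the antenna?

|Γ| = |(170 − j170)/(320 − j170)| = 0.663
|Γ|² = 0.44
P_refl = |Γ|²·P_inc = 66.5 W, P_del = (1 − |Γ|²)·P_inc = 84.5 W

P_delivered ≈ 84.5 W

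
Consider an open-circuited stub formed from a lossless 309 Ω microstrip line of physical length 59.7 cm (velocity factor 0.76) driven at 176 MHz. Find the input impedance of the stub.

λ = v/f = 0.76·c / 176 MHz = 1.3 m
βl = 2π·l/λ = 2π × 0.461 = 166°
tan(βl) = -0.251
For an open-circuited stub, Z_in = −jZ_0·cot(βl) = −jZ_0/tan(βl)

Z_in ≈ +j1230 Ω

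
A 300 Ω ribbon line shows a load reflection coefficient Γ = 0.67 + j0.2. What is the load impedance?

Z_L ≈ 1030 + j806 Ω

Z_L = Z_0·(1 + Γ)/(1 − Γ) = 300·(1.67 + j0.2)/(0.33 − j0.2)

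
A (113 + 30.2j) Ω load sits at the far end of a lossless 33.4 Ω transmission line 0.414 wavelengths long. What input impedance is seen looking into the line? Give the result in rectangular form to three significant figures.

Z_in ≈ 23.6 + j37.7 Ω

βl = 2π × 0.414 = 149°
tan(βl) = tan(149°) = -0.6
Z_in = Z_0·(Z_L + jZ_0·tanβl)/(Z_0 + jZ_L·tanβl)
     = 33.4·(113 + j10.2)/(51.5 − j67.8)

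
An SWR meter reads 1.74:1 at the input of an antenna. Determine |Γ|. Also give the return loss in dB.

|Γ| = (S − 1)/(S + 1) = (1.74 − 1)/(1.74 + 1) = 0.74/2.74
RL = −20·log₁₀|Γ| = −20·log₁₀(0.27)

|Γ| ≈ 0.27; return loss ≈ 11.4 dB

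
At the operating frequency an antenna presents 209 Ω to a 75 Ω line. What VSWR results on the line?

For a purely resistive load, VSWR = R_L/Z_0 or Z_0/R_L (whichever > 1) = 209/75

VSWR ≈ 2.79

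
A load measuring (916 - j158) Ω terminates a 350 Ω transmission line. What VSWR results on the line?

VSWR ≈ 2.71

Γ = (Z_L − Z_0)/(Z_L + Z_0) = (566 − j158)/(1266 − j158)
|Γ| = 588/1280 = 0.461
VSWR = (1 + |Γ|)/(1 − |Γ|) = 1.46/0.539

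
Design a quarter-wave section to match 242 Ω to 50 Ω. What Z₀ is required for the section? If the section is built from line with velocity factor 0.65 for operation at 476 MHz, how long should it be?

Z_qwt ≈ 110 Ω; length ≈ 10.2 cm

Z_qwt = √(Z_0·R_L) = √(50 × 242) = √12100
λ = 0.65·c/f = 0.41 m, so l = λ/4 = 0.102 m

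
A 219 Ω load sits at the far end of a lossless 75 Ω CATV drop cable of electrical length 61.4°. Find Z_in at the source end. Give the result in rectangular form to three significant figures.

tan(βl) = tan(61.4°) = 1.83
Z_in = Z_0·(Z_L + jZ_0·tanβl)/(Z_0 + jZ_L·tanβl)
     = 75·(219 + j138)/(75 + j402)

Z_in ≈ 32.2 − j34.9 Ω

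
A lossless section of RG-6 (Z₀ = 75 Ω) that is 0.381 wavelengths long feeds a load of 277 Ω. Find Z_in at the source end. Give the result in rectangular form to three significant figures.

Z_in ≈ 40.5 + j69.1 Ω

βl = 2π × 0.381 = 137°
tan(βl) = tan(137°) = -0.927
Z_in = Z_0·(Z_L + jZ_0·tanβl)/(Z_0 + jZ_L·tanβl)
     = 75·(277 − j69.5)/(75 − j257)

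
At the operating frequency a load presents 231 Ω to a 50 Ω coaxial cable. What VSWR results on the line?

Γ = (231 − 50)/(231 + 50) = 0.644
VSWR = (1 + 0.644)/(1 − 0.644)

VSWR ≈ 4.62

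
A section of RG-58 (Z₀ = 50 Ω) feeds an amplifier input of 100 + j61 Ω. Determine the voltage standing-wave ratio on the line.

VSWR ≈ 2.9

Γ = (Z_L − Z_0)/(Z_L + Z_0) = (50 + j61)/(150 + j61)
|Γ| = 78.9/162 = 0.487
VSWR = (1 + |Γ|)/(1 − |Γ|) = 1.49/0.513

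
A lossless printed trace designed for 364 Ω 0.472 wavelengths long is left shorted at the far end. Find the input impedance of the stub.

βl = 2π × 0.472 = 170°
tan(βl) = -0.178
For a shorted stub, Z_in = jZ_0·tan(βl)

Z_in ≈ −j64.7 Ω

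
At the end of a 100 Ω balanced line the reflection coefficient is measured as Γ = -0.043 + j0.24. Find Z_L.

Z_L = Z_0·(1 + Γ)/(1 − Γ) = 100·(0.957 + j0.24)/(1.04 − j0.24)

Z_L ≈ 82.1 + j41.9 Ω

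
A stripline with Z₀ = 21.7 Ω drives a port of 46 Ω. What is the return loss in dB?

Γ = (46 − 21.7)/(46 + 21.7) = 0.359
RL = −20·log₁₀|Γ| = −20·log₁₀(0.359)

RL ≈ 8.9 dB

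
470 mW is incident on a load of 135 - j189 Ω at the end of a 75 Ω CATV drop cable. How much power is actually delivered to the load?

P_delivered ≈ 238 mW

|Γ| = |(60 − j189)/(210 − j189)| = 0.702
|Γ|² = 0.493
P_refl = |Γ|²·P_inc = 232 mW, P_del = (1 − |Γ|²)·P_inc = 238 mW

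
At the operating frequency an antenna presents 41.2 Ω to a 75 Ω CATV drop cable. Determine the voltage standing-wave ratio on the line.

VSWR ≈ 1.82

For a purely resistive load, VSWR = R_L/Z_0 or Z_0/R_L (whichever > 1) = 75/41.2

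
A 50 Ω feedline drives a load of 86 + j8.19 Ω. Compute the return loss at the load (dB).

RL ≈ 11.3 dB

Γ = (36 + j8.19)/(136 + j8.19), |Γ| = 0.271
RL = −20·log₁₀|Γ| = −20·log₁₀(0.271)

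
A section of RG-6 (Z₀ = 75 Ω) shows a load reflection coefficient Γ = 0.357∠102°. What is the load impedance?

Z_L = Z_0·(1 + Γ)/(1 − Γ) = 75·(0.926 + j0.349)/(1.07 − j0.349)

Z_L ≈ 51.3 + j41.1 Ω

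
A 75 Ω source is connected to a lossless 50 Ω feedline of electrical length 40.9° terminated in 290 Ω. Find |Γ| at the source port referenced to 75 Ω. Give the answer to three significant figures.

tan(βl) = 0.866
Z_in = Z_0·(Z_L + jZ_0·tanβl)/(Z_0 + jZ_L·tanβl) = 19.3 − j53.9 Ω
Γ_s = (Z_in − Z_s)/(Z_in + Z_s) = (-55.7 − j53.9)/(94.3 − j53.9), |Γ_s| = 0.713

|Γ| ≈ 0.713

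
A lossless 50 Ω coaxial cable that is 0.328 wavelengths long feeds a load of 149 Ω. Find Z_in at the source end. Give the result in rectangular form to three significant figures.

βl = 2π × 0.328 = 118°
tan(βl) = tan(118°) = -1.87
Z_in = Z_0·(Z_L + jZ_0·tanβl)/(Z_0 + jZ_L·tanβl)
     = 50·(149 − j93.7)/(50 − j279)

Z_in ≈ 20.9 + j22.9 Ω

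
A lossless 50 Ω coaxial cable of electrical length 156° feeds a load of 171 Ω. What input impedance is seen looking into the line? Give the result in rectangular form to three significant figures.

tan(βl) = tan(156°) = -0.445
Z_in = Z_0·(Z_L + jZ_0·tanβl)/(Z_0 + jZ_L·tanβl)
     = 50·(171 − j22.3)/(50 − j76.1)

Z_in ≈ 61.7 + j71.8 Ω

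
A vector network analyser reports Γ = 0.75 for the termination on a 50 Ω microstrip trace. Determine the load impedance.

Z_L = Z_0·(1 + Γ)/(1 − Γ) = 50·(1.75)/(0.25)

Z_L ≈ 350 Ω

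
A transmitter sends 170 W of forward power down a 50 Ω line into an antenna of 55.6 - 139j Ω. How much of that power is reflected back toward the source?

|Γ| = |(5.6 − j139)/(105.6 − j139)| = 0.797
|Γ|² = 0.635
P_refl = |Γ|²·P_inc = 108 W, P_del = (1 − |Γ|²)·P_inc = 62 W

P_reflected ≈ 108 W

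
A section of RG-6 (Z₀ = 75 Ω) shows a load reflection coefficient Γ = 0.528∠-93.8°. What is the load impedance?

Z_L = Z_0·(1 + Γ)/(1 − Γ) = 75·(0.965 − j0.527)/(1.03 + j0.527)

Z_L ≈ 40.1 − j58.6 Ω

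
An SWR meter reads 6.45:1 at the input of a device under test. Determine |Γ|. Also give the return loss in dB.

|Γ| = (S − 1)/(S + 1) = (6.45 − 1)/(6.45 + 1) = 5.45/7.45
RL = −20·log₁₀|Γ| = −20·log₁₀(0.732)

|Γ| ≈ 0.732; return loss ≈ 2.72 dB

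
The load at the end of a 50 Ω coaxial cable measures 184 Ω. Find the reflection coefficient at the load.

Γ = 0.573

Γ = (Z_L − Z_0)/(Z_L + Z_0) = (184 − 50)/(184 + 50) = 134/234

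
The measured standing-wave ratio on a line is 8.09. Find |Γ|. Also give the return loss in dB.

|Γ| ≈ 0.78; return loss ≈ 2.16 dB

|Γ| = (S − 1)/(S + 1) = (8.09 − 1)/(8.09 + 1) = 7.09/9.09
RL = −20·log₁₀|Γ| = −20·log₁₀(0.78)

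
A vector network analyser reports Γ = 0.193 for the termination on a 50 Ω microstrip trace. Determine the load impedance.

Z_L ≈ 73.9 Ω

Z_L = Z_0·(1 + Γ)/(1 − Γ) = 50·(1.19)/(0.807)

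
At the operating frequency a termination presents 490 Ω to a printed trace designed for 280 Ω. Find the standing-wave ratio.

Γ = (490 − 280)/(490 + 280) = 0.273
VSWR = (1 + 0.273)/(1 − 0.273)

VSWR ≈ 1.75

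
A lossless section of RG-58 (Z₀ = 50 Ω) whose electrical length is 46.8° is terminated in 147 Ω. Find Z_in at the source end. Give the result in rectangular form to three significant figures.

tan(βl) = tan(46.8°) = 1.06
Z_in = Z_0·(Z_L + jZ_0·tanβl)/(Z_0 + jZ_L·tanβl)
     = 50·(147 + j53.2)/(50 + j157)

Z_in ≈ 29 − j37.7 Ω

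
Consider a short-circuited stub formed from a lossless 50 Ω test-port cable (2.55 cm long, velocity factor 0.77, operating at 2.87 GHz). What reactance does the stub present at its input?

X_in ≈ -112 Ω (capacitive)

λ = v/f = 0.77·c / 2.87 GHz = 0.0805 m
βl = 2π·l/λ = 2π × 0.317 = 114°
tan(βl) = -2.24
For a short-circuited stub, Z_in = jZ_0·tan(βl)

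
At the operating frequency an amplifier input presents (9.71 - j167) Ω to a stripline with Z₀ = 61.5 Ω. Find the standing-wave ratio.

Γ = (Z_L − Z_0)/(Z_L + Z_0) = (-51.79 − j167)/(71.21 − j167)
|Γ| = 175/182 = 0.963
VSWR = (1 + |Γ|)/(1 − |Γ|) = 1.96/0.0369

VSWR ≈ 53.2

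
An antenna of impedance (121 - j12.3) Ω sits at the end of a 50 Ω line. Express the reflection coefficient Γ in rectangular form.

Γ ≈ 0.418 − j0.0418

Γ = (Z_L − Z_0)/(Z_L + Z_0) = (71 − j12.3)/(171 − j12.3)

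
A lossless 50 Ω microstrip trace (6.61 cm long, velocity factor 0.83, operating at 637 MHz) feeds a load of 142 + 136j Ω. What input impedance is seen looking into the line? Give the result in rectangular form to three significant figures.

λ = v/f = 0.83·c / 637 MHz = 0.391 m
βl = 2π·l/λ = 2π × 0.169 = 60.9°
tan(βl) = tan(60.9°) = 1.79
Z_in = Z_0·(Z_L + jZ_0·tanβl)/(Z_0 + jZ_L·tanβl)
     = 50·(142 + j226)/(-194 + j255)

Z_in ≈ 14.6 − j39 Ω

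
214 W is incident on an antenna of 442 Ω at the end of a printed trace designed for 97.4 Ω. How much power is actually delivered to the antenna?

Γ = (442 − 97.4)/(442 + 97.4) = 0.639
|Γ|² = 0.408
P_refl = |Γ|²·P_inc = 87.3 W, P_del = (1 − |Γ|²)·P_inc = 127 W

P_delivered ≈ 127 W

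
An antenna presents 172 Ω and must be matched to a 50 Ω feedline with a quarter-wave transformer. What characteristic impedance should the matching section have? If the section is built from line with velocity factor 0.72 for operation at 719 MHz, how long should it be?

Z_qwt = √(Z_0·R_L) = √(50 × 172) = √8600
λ = 0.72·c/f = 0.3 m, so l = λ/4 = 0.0751 m

Z_qwt ≈ 92.7 Ω; length ≈ 7.51 cm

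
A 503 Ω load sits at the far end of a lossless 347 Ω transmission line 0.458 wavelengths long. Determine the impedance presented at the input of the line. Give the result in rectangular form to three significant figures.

βl = 2π × 0.458 = 165°
tan(βl) = tan(165°) = -0.27
Z_in = Z_0·(Z_L + jZ_0·tanβl)/(Z_0 + jZ_L·tanβl)
     = 347·(503 − j93.8)/(347 − j136)

Z_in ≈ 468 + j89.5 Ω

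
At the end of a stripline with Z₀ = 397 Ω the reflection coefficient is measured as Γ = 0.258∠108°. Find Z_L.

Z_L ≈ 302 + j159 Ω

Z_L = Z_0·(1 + Γ)/(1 − Γ) = 397·(0.92 + j0.245)/(1.08 − j0.245)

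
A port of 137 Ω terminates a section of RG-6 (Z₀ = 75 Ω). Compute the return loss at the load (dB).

Γ = (137 − 75)/(137 + 75) = 0.292
RL = −20·log₁₀|Γ| = −20·log₁₀(0.292)

RL ≈ 10.7 dB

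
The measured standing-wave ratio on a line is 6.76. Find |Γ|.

|Γ| ≈ 0.742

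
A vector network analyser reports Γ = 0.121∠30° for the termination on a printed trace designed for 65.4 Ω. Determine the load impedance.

Z_L ≈ 80 + j9.83 Ω

Z_L = Z_0·(1 + Γ)/(1 − Γ) = 65.4·(1.1 + j0.0605)/(0.895 − j0.0605)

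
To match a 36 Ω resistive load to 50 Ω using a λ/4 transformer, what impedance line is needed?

Z_qwt ≈ 42.4 Ω

Z_qwt = √(Z_0·R_L) = √(50 × 36) = √1800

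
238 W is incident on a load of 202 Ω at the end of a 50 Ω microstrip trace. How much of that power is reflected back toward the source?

Γ = (202 − 50)/(202 + 50) = 0.603
|Γ|² = 0.364
P_refl = |Γ|²·P_inc = 86.6 W, P_del = (1 − |Γ|²)·P_inc = 151 W

P_reflected ≈ 86.6 W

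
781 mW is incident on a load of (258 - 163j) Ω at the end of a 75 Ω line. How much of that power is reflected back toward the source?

|Γ| = |(183 − j163)/(333 − j163)| = 0.661
|Γ|² = 0.437
P_refl = |Γ|²·P_inc = 341 mW, P_del = (1 − |Γ|²)·P_inc = 440 mW

P_reflected ≈ 341 mW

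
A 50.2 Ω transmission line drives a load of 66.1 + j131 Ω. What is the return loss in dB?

RL ≈ 2.46 dB

Γ = (15.9 + j131)/(116.3 + j131), |Γ| = 0.753
RL = −20·log₁₀|Γ| = −20·log₁₀(0.753)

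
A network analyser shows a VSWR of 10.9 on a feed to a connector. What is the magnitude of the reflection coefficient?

|Γ| = (S − 1)/(S + 1) = (10.9 − 1)/(10.9 + 1) = 9.9/11.9

|Γ| ≈ 0.832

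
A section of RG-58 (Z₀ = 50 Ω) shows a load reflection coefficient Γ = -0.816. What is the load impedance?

Z_L = Z_0·(1 + Γ)/(1 − Γ) = 50·(0.184)/(1.82)

Z_L ≈ 5.07 Ω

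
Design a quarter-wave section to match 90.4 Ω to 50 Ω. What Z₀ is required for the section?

Z_qwt ≈ 67.2 Ω

Z_qwt = √(Z_0·R_L) = √(50 × 90.4) = √4520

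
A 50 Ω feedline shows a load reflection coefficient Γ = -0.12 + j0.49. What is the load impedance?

Z_L = Z_0·(1 + Γ)/(1 − Γ) = 50·(0.88 + j0.49)/(1.12 − j0.49)

Z_L ≈ 24.9 + j32.8 Ω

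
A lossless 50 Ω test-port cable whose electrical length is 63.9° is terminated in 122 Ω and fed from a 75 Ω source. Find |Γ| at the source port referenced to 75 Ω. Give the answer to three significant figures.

tan(βl) = 2.04
Z_in = Z_0·(Z_L + jZ_0·tanβl)/(Z_0 + jZ_L·tanβl) = 24.4 − j19.6 Ω
Γ_s = (Z_in − Z_s)/(Z_in + Z_s) = (-50.6 − j19.6)/(99.4 − j19.6), |Γ_s| = 0.535

|Γ| ≈ 0.535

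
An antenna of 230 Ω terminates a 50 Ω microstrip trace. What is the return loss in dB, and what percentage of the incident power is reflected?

Γ = (230 − 50)/(230 + 50) = 0.643
RL = −20·log₁₀(0.643) = 3.84 dB
P_refl/P_inc = |Γ|² = 0.413

RL ≈ 3.84 dB; 41.3% of incident power reflected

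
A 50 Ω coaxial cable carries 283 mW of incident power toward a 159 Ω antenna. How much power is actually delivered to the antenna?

P_delivered ≈ 206 mW

Γ = (159 − 50)/(159 + 50) = 0.522
|Γ|² = 0.272
P_refl = |Γ|²·P_inc = 77 mW, P_del = (1 − |Γ|²)·P_inc = 206 mW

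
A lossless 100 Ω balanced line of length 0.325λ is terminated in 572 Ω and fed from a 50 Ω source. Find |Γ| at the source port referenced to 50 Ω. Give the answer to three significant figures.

|Γ| ≈ 0.65

βl = 2π × 0.325 = 117°
tan(βl) = -1.96
Z_in = Z_0·(Z_L + jZ_0·tanβl)/(Z_0 + jZ_L·tanβl) = 21.8 + j49 Ω
Γ_s = (Z_in − Z_s)/(Z_in + Z_s) = (-28.2 + j49)/(71.8 + j49), |Γ_s| = 0.65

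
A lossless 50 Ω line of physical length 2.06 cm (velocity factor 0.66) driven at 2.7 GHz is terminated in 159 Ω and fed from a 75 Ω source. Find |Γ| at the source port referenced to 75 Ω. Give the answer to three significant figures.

λ = v/f = 0.66·c / 2.7 GHz = 0.0733 m
βl = 2π·l/λ = 2π × 0.281 = 101°
tan(βl) = -5.08
Z_in = Z_0·(Z_L + jZ_0·tanβl)/(Z_0 + jZ_L·tanβl) = 16.3 + j8.83 Ω
Γ_s = (Z_in − Z_s)/(Z_in + Z_s) = (-58.7 + j8.83)/(91.3 + j8.83), |Γ_s| = 0.648

|Γ| ≈ 0.648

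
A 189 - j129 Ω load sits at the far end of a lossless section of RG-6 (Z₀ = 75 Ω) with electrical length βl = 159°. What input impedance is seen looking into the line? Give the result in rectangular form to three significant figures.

tan(βl) = tan(159°) = -0.384
Z_in = Z_0·(Z_L + jZ_0·tanβl)/(Z_0 + jZ_L·tanβl)
     = 75·(189 − j158)/(25.5 − j72.6)

Z_in ≈ 206 + j123 Ω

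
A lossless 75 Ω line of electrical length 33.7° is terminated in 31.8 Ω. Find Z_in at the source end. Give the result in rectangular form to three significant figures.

tan(βl) = tan(33.7°) = 0.667
Z_in = Z_0·(Z_L + jZ_0·tanβl)/(Z_0 + jZ_L·tanβl)
     = 75·(31.8 + j50)/(75 + j21.2)

Z_in ≈ 42.5 + j38 Ω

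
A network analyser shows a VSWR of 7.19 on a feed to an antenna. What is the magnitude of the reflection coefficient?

|Γ| ≈ 0.756

|Γ| = (S − 1)/(S + 1) = (7.19 − 1)/(7.19 + 1) = 6.19/8.19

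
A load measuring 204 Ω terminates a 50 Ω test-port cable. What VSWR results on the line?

Γ = (204 − 50)/(204 + 50) = 0.606
VSWR = (1 + 0.606)/(1 − 0.606)

VSWR ≈ 4.08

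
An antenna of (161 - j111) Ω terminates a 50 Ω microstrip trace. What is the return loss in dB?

RL ≈ 3.63 dB

Γ = (111 − j111)/(211 − j111), |Γ| = 0.658
RL = −20·log₁₀|Γ| = −20·log₁₀(0.658)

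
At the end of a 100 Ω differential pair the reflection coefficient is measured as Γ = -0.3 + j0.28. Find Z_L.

Z_L = Z_0·(1 + Γ)/(1 − Γ) = 100·(0.7 + j0.28)/(1.3 − j0.28)

Z_L ≈ 47 + j31.7 Ω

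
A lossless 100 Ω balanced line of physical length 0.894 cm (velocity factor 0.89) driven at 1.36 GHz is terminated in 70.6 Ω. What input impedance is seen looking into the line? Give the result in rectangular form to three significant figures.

λ = v/f = 0.89·c / 1.36 GHz = 0.196 m
βl = 2π·l/λ = 2π × 0.0455 = 16.4°
tan(βl) = tan(16.4°) = 0.294
Z_in = Z_0·(Z_L + jZ_0·tanβl)/(Z_0 + jZ_L·tanβl)
     = 100·(70.6 + j29.4)/(100 + j20.8)

Z_in ≈ 73.5 + j14.1 Ω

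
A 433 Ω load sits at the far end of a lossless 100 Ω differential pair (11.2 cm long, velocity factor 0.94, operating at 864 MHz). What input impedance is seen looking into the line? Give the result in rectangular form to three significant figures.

Z_in ≈ 32.5 + j61.3 Ω

λ = v/f = 0.94·c / 864 MHz = 0.326 m
βl = 2π·l/λ = 2π × 0.343 = 124°
tan(βl) = tan(124°) = -1.51
Z_in = Z_0·(Z_L + jZ_0·tanβl)/(Z_0 + jZ_L·tanβl)
     = 100·(433 − j151)/(100 − j653)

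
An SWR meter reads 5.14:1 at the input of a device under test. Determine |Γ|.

|Γ| ≈ 0.674

|Γ| = (S − 1)/(S + 1) = (5.14 − 1)/(5.14 + 1) = 4.14/6.14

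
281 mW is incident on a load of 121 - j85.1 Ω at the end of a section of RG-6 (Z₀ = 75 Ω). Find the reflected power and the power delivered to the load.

P_reflected ≈ 57.6 mW; P_delivered ≈ 223 mW

|Γ| = |(46 − j85.1)/(196 − j85.1)| = 0.453
|Γ|² = 0.205
P_refl = |Γ|²·P_inc = 57.6 mW, P_del = (1 − |Γ|²)·P_inc = 223 mW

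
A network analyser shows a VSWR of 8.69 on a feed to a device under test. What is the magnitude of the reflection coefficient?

|Γ| = (S − 1)/(S + 1) = (8.69 − 1)/(8.69 + 1) = 7.69/9.69

|Γ| ≈ 0.794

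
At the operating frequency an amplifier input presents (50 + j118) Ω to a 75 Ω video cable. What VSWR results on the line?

Γ = (Z_L − Z_0)/(Z_L + Z_0) = (-25 + j118)/(125 + j118)
|Γ| = 121/172 = 0.702
VSWR = (1 + |Γ|)/(1 − |Γ|) = 1.7/0.298

VSWR ≈ 5.7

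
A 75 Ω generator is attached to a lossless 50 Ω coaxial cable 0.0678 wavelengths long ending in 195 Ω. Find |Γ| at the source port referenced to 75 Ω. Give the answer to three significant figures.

|Γ| ≈ 0.523

βl = 2π × 0.0678 = 24.4°
tan(βl) = 0.454
Z_in = Z_0·(Z_L + jZ_0·tanβl)/(Z_0 + jZ_L·tanβl) = 56.9 − j78 Ω
Γ_s = (Z_in − Z_s)/(Z_in + Z_s) = (-18.1 − j78)/(132 − j78), |Γ_s| = 0.523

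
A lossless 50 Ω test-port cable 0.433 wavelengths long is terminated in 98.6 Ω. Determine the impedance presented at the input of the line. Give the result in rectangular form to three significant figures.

Z_in ≈ 66.5 + j36.3 Ω

βl = 2π × 0.433 = 156°
tan(βl) = tan(156°) = -0.448
Z_in = Z_0·(Z_L + jZ_0·tanβl)/(Z_0 + jZ_L·tanβl)
     = 50·(98.6 − j22.4)/(50 − j44.1)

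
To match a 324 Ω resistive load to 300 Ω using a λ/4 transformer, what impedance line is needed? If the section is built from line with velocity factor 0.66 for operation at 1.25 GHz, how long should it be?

Z_qwt = √(Z_0·R_L) = √(300 × 324) = √97200
λ = 0.66·c/f = 0.158 m, so l = λ/4 = 0.0396 m

Z_qwt ≈ 312 Ω; length ≈ 3.96 cm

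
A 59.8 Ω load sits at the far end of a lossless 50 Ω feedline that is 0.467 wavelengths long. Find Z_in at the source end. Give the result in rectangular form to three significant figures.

Z_in ≈ 58.7 + j4.26 Ω

βl = 2π × 0.467 = 168°
tan(βl) = tan(168°) = -0.21
Z_in = Z_0·(Z_L + jZ_0·tanβl)/(Z_0 + jZ_L·tanβl)
     = 50·(59.8 − j10.5)/(50 − j12.6)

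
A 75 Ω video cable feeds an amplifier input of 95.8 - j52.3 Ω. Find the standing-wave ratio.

VSWR ≈ 1.92

Γ = (Z_L − Z_0)/(Z_L + Z_0) = (20.8 − j52.3)/(170.8 − j52.3)
|Γ| = 56.3/179 = 0.315
VSWR = (1 + |Γ|)/(1 − |Γ|) = 1.32/0.685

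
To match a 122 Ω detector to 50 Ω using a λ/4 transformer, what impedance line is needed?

Z_qwt = √(Z_0·R_L) = √(50 × 122) = √6100

Z_qwt ≈ 78.1 Ω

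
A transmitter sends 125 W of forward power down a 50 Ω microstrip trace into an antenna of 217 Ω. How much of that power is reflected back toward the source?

P_reflected ≈ 48.9 W

Γ = (217 − 50)/(217 + 50) = 0.625
|Γ|² = 0.391
P_refl = |Γ|²·P_inc = 48.9 W, P_del = (1 − |Γ|²)·P_inc = 76.1 W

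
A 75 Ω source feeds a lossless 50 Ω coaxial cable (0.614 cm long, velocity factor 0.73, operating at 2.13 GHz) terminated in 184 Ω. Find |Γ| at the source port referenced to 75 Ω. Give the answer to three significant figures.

λ = v/f = 0.73·c / 2.13 GHz = 0.103 m
βl = 2π·l/λ = 2π × 0.0597 = 21.5°
tan(βl) = 0.394
Z_in = Z_0·(Z_L + jZ_0·tanβl)/(Z_0 + jZ_L·tanβl) = 68.5 − j79.7 Ω
Γ_s = (Z_in − Z_s)/(Z_in + Z_s) = (-6.46 − j79.7)/(144 − j79.7), |Γ_s| = 0.487

|Γ| ≈ 0.487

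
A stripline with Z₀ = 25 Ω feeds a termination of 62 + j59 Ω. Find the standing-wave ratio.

VSWR ≈ 4.93

Γ = (Z_L − Z_0)/(Z_L + Z_0) = (37 + j59)/(87 + j59)
|Γ| = 69.6/105 = 0.663
VSWR = (1 + |Γ|)/(1 − |Γ|) = 1.66/0.337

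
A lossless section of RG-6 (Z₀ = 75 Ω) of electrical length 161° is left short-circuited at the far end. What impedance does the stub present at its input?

Z_in ≈ −j25.8 Ω

tan(βl) = -0.344
For a short-circuited stub, Z_in = jZ_0·tan(βl)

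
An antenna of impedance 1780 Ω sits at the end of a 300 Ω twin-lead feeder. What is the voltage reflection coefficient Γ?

Γ = 0.712

Γ = (Z_L − Z_0)/(Z_L + Z_0) = (1780 − 300)/(1780 + 300) = 1480/2080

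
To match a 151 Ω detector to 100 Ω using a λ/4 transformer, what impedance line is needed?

Z_qwt = √(Z_0·R_L) = √(100 × 151) = √15100

Z_qwt ≈ 123 Ω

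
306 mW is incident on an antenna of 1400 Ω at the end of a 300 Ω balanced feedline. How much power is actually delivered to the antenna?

Γ = (1400 − 300)/(1400 + 300) = 0.647
|Γ|² = 0.419
P_refl = |Γ|²·P_inc = 128 mW, P_del = (1 − |Γ|²)·P_inc = 178 mW

P_delivered ≈ 178 mW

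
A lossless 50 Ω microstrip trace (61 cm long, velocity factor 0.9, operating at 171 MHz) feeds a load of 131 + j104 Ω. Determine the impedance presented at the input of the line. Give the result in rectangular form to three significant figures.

λ = v/f = 0.9·c / 171 MHz = 1.58 m
βl = 2π·l/λ = 2π × 0.386 = 139°
tan(βl) = tan(139°) = -0.867
Z_in = Z_0·(Z_L + jZ_0·tanβl)/(Z_0 + jZ_L·tanβl)
     = 50·(131 + j60.7)/(140 − j114)

Z_in ≈ 17.6 + j35.9 Ω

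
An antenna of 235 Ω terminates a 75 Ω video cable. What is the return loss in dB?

RL ≈ 5.74 dB

Γ = (235 − 75)/(235 + 75) = 0.516
RL = −20·log₁₀|Γ| = −20·log₁₀(0.516)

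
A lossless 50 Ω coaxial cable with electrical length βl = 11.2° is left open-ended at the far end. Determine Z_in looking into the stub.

tan(βl) = 0.198
For an open-ended stub, Z_in = −jZ_0·cot(βl) = −jZ_0/tan(βl)

Z_in ≈ −j253 Ω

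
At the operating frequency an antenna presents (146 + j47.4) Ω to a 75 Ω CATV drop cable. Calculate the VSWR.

Γ = (Z_L − Z_0)/(Z_L + Z_0) = (71 + j47.4)/(221 + j47.4)
|Γ| = 85.4/226 = 0.378
VSWR = (1 + |Γ|)/(1 − |Γ|) = 1.38/0.622

VSWR ≈ 2.21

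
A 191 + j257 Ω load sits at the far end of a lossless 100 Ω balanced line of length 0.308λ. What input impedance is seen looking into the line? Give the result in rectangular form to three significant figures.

βl = 2π × 0.308 = 111°
tan(βl) = tan(111°) = -2.62
Z_in = Z_0·(Z_L + jZ_0·tanβl)/(Z_0 + jZ_L·tanβl)
     = 100·(191 − j5.15)/(774 − j501)

Z_in ≈ 17.7 + j10.8 Ω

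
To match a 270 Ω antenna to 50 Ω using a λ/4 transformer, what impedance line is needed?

Z_qwt ≈ 116 Ω

Z_qwt = √(Z_0·R_L) = √(50 × 270) = √13500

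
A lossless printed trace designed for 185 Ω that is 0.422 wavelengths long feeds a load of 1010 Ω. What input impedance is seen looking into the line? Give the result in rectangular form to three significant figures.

βl = 2π × 0.422 = 152°
tan(βl) = tan(152°) = -0.534
Z_in = Z_0·(Z_L + jZ_0·tanβl)/(Z_0 + jZ_L·tanβl)
     = 185·(1010 − j98.7)/(185 − j539)

Z_in ≈ 137 + j300 Ω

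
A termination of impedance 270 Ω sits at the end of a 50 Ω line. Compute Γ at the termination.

Γ = (Z_L − Z_0)/(Z_L + Z_0) = (270 − 50)/(270 + 50) = 220/320

Γ = 0.688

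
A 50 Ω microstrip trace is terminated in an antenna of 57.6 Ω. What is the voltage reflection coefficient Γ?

Γ = (Z_L − Z_0)/(Z_L + Z_0) = (57.6 − 50)/(57.6 + 50) = 7.6/107.6

Γ = 0.0706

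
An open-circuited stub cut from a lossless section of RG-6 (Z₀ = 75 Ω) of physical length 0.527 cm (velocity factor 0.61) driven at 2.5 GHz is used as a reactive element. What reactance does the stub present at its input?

X_in ≈ -154 Ω (capacitive)

λ = v/f = 0.61·c / 2.5 GHz = 0.0732 m
βl = 2π·l/λ = 2π × 0.072 = 25.9°
tan(βl) = 0.486
For an open-circuited stub, Z_in = −jZ_0·cot(βl) = −jZ_0/tan(βl)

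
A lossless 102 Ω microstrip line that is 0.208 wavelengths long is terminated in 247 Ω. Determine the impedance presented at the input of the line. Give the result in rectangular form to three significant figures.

βl = 2π × 0.208 = 74.9°
tan(βl) = tan(74.9°) = 3.7
Z_in = Z_0·(Z_L + jZ_0·tanβl)/(Z_0 + jZ_L·tanβl)
     = 102·(247 + j378)/(102 + j914)

Z_in ≈ 44.6 − j22.6 Ω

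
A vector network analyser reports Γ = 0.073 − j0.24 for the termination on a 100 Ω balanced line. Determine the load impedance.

Z_L ≈ 102 − j52.3 Ω

Z_L = Z_0·(1 + Γ)/(1 − Γ) = 100·(1.07 − j0.24)/(0.927 + j0.24)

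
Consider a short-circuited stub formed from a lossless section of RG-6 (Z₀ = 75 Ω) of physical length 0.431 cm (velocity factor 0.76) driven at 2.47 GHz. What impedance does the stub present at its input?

Z_in ≈ +j22.7 Ω

λ = v/f = 0.76·c / 2.47 GHz = 0.0923 m
βl = 2π·l/λ = 2π × 0.0467 = 16.8°
tan(βl) = 0.302
For a short-circuited stub, Z_in = jZ_0·tan(βl)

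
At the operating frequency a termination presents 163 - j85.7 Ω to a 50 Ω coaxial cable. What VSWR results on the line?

VSWR ≈ 4.23

Γ = (Z_L − Z_0)/(Z_L + Z_0) = (113 − j85.7)/(213 − j85.7)
|Γ| = 142/230 = 0.618
VSWR = (1 + |Γ|)/(1 − |Γ|) = 1.62/0.382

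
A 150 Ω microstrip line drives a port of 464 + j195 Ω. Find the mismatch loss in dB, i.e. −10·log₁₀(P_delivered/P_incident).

mismatch loss ≈ 1.73 dB

Γ = (314 + j195)/(614 + j195), |Γ| = 0.574
|Γ|² = 0.329, so P_del/P_inc = 1 − |Γ|² = 0.671
ML = −10·log₁₀(1 − |Γ|²)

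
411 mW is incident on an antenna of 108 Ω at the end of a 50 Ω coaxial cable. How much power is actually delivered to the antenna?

P_delivered ≈ 356 mW

Γ = (108 − 50)/(108 + 50) = 0.367
|Γ|² = 0.135
P_refl = |Γ|²·P_inc = 55.4 mW, P_del = (1 − |Γ|²)·P_inc = 356 mW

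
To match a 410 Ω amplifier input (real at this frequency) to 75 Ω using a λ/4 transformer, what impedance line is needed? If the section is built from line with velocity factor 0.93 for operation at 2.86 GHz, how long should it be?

Z_qwt ≈ 175 Ω; length ≈ 2.44 cm

Z_qwt = √(Z_0·R_L) = √(75 × 410) = √30750
λ = 0.93·c/f = 0.0976 m, so l = λ/4 = 0.0244 m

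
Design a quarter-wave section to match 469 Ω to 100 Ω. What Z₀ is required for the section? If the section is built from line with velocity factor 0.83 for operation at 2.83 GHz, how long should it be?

Z_qwt ≈ 217 Ω; length ≈ 2.2 cm

Z_qwt = √(Z_0·R_L) = √(100 × 469) = √46900
λ = 0.83·c/f = 0.088 m, so l = λ/4 = 0.022 m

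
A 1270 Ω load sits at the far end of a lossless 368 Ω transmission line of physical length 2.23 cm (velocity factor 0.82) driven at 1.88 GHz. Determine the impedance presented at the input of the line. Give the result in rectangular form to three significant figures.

λ = v/f = 0.82·c / 1.88 GHz = 0.131 m
βl = 2π·l/λ = 2π × 0.17 = 61.4°
tan(βl) = tan(61.4°) = 1.83
Z_in = Z_0·(Z_L + jZ_0·tanβl)/(Z_0 + jZ_L·tanβl)
     = 368·(1270 + j674)/(368 + j2320)

Z_in ≈ 135 − j180 Ω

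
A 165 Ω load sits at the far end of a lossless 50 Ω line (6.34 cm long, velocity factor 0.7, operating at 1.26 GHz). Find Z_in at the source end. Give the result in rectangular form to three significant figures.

Z_in ≈ 29.4 + j44 Ω

λ = v/f = 0.7·c / 1.26 GHz = 0.167 m
βl = 2π·l/λ = 2π × 0.38 = 137°
tan(βl) = tan(137°) = -0.934
Z_in = Z_0·(Z_L + jZ_0·tanβl)/(Z_0 + jZ_L·tanβl)
     = 50·(165 − j46.7)/(50 − j154)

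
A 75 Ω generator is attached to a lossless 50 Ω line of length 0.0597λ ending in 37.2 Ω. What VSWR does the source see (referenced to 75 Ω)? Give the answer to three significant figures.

VSWR ≈ 1.93

βl = 2π × 0.0597 = 21.5°
tan(βl) = 0.394
Z_in = Z_0·(Z_L + jZ_0·tanβl)/(Z_0 + jZ_L·tanβl) = 39.6 + j8.1 Ω
Γ_s = (Z_in − Z_s)/(Z_in + Z_s) = (-35.4 + j8.1)/(115 + j8.1), |Γ_s| = 0.316
VSWR = (1 + |Γ_s|)/(1 − |Γ_s|)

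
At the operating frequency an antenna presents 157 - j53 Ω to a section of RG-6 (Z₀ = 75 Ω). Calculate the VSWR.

Γ = (Z_L − Z_0)/(Z_L + Z_0) = (82 − j53)/(232 − j53)
|Γ| = 97.6/238 = 0.41
VSWR = (1 + |Γ|)/(1 − |Γ|) = 1.41/0.59

VSWR ≈ 2.39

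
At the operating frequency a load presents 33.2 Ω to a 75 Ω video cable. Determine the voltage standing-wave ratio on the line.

Γ = (33.2 − 75)/(33.2 + 75) = -0.386
VSWR = (1 + 0.386)/(1 − 0.386)

VSWR ≈ 2.26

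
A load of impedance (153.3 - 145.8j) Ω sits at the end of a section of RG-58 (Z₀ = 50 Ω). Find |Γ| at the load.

|Γ| ≈ 0.714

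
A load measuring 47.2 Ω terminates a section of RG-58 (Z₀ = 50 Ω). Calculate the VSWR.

For a purely resistive load, VSWR = R_L/Z_0 or Z_0/R_L (whichever > 1) = 50/47.2

VSWR ≈ 1.06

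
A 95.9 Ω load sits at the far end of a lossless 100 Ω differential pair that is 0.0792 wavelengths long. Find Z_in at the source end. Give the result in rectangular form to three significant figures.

Z_in ≈ 97.7 + j3.43 Ω

βl = 2π × 0.0792 = 28.5°
tan(βl) = tan(28.5°) = 0.543
Z_in = Z_0·(Z_L + jZ_0·tanβl)/(Z_0 + jZ_L·tanβl)
     = 100·(95.9 + j54.3)/(100 + j52.1)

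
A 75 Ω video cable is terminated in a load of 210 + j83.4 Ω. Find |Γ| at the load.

|Γ| ≈ 0.534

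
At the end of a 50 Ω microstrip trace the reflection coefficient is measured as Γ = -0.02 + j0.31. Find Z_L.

Z_L ≈ 39.7 + j27.3 Ω

Z_L = Z_0·(1 + Γ)/(1 − Γ) = 50·(0.98 + j0.31)/(1.02 − j0.31)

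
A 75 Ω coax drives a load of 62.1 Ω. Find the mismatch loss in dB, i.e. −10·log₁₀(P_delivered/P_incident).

mismatch loss ≈ 0.0386 dB

Γ = (62.1 − 75)/(62.1 + 75) = -0.0941
|Γ|² = 0.00885, so P_del/P_inc = 1 − |Γ|² = 0.991
ML = −10·log₁₀(1 − |Γ|²)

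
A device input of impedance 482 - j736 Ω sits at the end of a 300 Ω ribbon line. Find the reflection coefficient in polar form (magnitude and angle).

Γ ≈ 0.706 ∠ -32.8°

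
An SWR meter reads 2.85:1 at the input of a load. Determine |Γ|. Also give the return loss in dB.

|Γ| ≈ 0.481; return loss ≈ 6.37 dB

|Γ| = (S − 1)/(S + 1) = (2.85 − 1)/(2.85 + 1) = 1.85/3.85
RL = −20·log₁₀|Γ| = −20·log₁₀(0.481)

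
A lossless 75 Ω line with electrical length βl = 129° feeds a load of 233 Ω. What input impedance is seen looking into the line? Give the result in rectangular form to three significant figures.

Z_in ≈ 37.4 + j51 Ω

tan(βl) = tan(129°) = -1.23
Z_in = Z_0·(Z_L + jZ_0·tanβl)/(Z_0 + jZ_L·tanβl)
     = 75·(233 − j92.6)/(75 − j288)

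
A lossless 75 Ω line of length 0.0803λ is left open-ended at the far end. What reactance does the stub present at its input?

X_in ≈ -136 Ω (capacitive)

βl = 2π × 0.0803 = 28.9°
tan(βl) = 0.552
For an open-ended stub, Z_in = −jZ_0·cot(βl) = −jZ_0/tan(βl)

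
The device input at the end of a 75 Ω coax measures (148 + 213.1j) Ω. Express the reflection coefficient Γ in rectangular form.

Γ ≈ 0.648 + j0.336

Γ = (Z_L − Z_0)/(Z_L + Z_0) = (73 + j213.1)/(223 + j213.1)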